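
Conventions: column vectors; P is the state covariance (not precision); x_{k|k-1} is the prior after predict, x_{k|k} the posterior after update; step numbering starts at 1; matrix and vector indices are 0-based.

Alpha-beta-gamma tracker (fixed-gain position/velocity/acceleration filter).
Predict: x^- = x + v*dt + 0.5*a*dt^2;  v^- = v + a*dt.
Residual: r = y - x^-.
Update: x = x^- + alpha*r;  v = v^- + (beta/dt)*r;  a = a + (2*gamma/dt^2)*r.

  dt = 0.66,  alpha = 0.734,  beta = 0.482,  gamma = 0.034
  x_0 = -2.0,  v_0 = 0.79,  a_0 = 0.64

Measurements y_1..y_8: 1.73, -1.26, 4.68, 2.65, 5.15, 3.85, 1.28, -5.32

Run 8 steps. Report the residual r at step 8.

resid = -6.0106

step 1: x_pred=-1.3392  r=3.0692  x^+=0.9136  v^+=3.4539  a^+=1.1191
step 2: x_pred=3.4369  r=-4.6969  x^+=-0.0106  v^+=0.7623  a^+=0.3859
step 3: x_pred=0.5766  r=4.1034  x^+=3.5885  v^+=4.0138  a^+=1.0265
step 4: x_pred=6.4612  r=-3.8112  x^+=3.6638  v^+=1.9080  a^+=0.4315
step 5: x_pred=5.0170  r=0.1330  x^+=5.1146  v^+=2.2899  a^+=0.4523
step 6: x_pred=6.7245  r=-2.8745  x^+=4.6146  v^+=0.4892  a^+=0.0036
step 7: x_pred=4.9383  r=-3.6583  x^+=2.2531  v^+=-2.1801  a^+=-0.5675
step 8: x_pred=0.6906  r=-6.0106  x^+=-3.7212  v^+=-6.9442  a^+=-1.5058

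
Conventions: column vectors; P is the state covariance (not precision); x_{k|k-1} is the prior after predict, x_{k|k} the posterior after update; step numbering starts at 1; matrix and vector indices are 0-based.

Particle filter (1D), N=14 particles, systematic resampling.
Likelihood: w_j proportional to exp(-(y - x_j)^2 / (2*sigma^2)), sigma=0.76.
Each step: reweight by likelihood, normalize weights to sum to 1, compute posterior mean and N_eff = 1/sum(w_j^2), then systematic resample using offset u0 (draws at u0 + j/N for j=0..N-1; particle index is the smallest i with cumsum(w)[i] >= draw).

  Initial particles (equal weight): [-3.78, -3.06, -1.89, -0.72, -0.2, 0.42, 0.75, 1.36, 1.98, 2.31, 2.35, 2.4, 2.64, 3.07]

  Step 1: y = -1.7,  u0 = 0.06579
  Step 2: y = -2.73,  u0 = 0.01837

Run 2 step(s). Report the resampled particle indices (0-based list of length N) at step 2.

resampled_idx = [0, 0, 0, 1, 2, 3, 3, 4, 5, 5, 6, 7, 7, 8]

step 1: w=[0.0131, 0.1121, 0.5388, 0.2421, 0.0793, 0.0114, 0.0031, 0.0002, 0.0000, 0.0000, 0.0000, 0.0000, 0.0000, 0.0000]  mean=-1.5939  Neff=2.7169  idx=[1, 2, 2, 2, 2, 2, 2, 2, 2, 3, 3, 3, 4, 5]
step 2: w=[0.1702, 0.1015, 0.1015, 0.1015, 0.1015, 0.1015, 0.1015, 0.1015, 0.1015, 0.0057, 0.0057, 0.0057, 0.0007, 0.0000]  mean=-2.0679  Neff=8.9697  idx=[0, 0, 0, 1, 2, 3, 3, 4, 5, 5, 6, 7, 7, 8]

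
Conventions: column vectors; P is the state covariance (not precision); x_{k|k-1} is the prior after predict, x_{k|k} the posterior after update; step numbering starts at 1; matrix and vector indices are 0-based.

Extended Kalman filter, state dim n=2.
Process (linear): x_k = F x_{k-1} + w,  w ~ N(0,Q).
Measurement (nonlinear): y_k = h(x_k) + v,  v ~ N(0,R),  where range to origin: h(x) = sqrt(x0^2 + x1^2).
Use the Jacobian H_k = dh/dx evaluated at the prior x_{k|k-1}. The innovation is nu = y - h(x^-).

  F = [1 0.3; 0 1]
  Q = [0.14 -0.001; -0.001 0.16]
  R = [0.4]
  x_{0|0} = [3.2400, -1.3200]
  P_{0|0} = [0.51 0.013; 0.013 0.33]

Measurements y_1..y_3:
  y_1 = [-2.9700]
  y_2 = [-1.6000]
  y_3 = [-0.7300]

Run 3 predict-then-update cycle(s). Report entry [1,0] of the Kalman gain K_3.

K[1,0] = 0.4384

step 1: x^-=[2.8440, -1.3200]  P^-=[0.6875 0.1110; 0.1110 0.4900]  H_jac=[0.9071 -0.4210]  S=[0.9677]  K=[0.5961; -0.1091]  nu=[-6.1054]  x^+=[-0.7955, -0.6537]  P^+=[0.3436 0.1740; 0.1740 0.4785]
step 2: x^-=[-0.9916, -0.6537]  P^-=[0.6311 0.3165; 0.3165 0.6385]  H_jac=[-0.8349 -0.5504]  S=[1.3242]  K=[-0.5294; -0.4649]  nu=[-2.7877]  x^+=[0.4843, 0.6424]  P^+=[0.2599 -0.0095; -0.0095 0.3522]
step 3: x^-=[0.6770, 0.6424]  P^-=[0.4259 0.0952; 0.0952 0.5122]  H_jac=[0.7254 0.6883]  S=[0.9619]  K=[0.3893; 0.4384]  nu=[-1.6633]  x^+=[0.0294, -0.0867]  P^+=[0.2801 -0.0689; -0.0689 0.3274]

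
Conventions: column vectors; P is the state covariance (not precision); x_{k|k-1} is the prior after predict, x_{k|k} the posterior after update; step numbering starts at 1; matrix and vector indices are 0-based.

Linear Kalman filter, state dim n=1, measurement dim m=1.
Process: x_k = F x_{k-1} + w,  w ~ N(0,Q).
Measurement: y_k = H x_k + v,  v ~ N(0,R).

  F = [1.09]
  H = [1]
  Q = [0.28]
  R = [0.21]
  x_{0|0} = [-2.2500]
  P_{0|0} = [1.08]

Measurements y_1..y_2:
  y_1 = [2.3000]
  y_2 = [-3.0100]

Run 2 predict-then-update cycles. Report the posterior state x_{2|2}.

x_post = [-1.5596]

step 1: x^-=[-2.4525]  P^-=[1.5631]  S=[1.7731]  K=[0.8816]  nu=[4.7525]  x^+=[1.7371]  P^+=[0.1851]
step 2: x^-=[1.8935]  P^-=[0.5000]  S=[0.7100]  K=[0.7042]  nu=[-4.9035]  x^+=[-1.5596]  P^+=[0.1479]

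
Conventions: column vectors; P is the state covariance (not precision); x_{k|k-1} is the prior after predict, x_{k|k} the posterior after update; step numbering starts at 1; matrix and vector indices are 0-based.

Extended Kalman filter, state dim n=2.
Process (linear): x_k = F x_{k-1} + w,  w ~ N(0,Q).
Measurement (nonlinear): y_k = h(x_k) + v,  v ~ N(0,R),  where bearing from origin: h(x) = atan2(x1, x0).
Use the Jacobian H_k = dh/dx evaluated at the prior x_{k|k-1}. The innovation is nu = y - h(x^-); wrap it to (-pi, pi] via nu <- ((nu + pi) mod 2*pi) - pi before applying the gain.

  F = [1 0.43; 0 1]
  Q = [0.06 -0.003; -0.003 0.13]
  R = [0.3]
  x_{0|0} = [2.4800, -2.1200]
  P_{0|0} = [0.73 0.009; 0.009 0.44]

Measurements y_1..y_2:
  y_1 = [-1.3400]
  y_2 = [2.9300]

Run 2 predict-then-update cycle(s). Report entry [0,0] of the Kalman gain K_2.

step 1: x^-=[1.5684, -2.1200]  P^-=[0.8791 0.1952; 0.1952 0.5700]  H_jac=[0.3048 0.2255]  S=[0.4375]  K=[0.7131; 0.4298]  nu=[-0.4062]  x^+=[1.2788, -2.2946]  P^+=[0.6566 0.0611; 0.0611 0.4892]
step 2: x^-=[0.2921, -2.2946]  P^-=[0.8596 0.2684; 0.2684 0.6192]  H_jac=[0.4289 0.0546]  S=[0.4725]  K=[0.8112; 0.3152]  nu=[-1.9090]  x^+=[-1.2565, -2.8962]  P^+=[0.5487 0.1476; 0.1476 0.5722]

K[0,0] = 0.8112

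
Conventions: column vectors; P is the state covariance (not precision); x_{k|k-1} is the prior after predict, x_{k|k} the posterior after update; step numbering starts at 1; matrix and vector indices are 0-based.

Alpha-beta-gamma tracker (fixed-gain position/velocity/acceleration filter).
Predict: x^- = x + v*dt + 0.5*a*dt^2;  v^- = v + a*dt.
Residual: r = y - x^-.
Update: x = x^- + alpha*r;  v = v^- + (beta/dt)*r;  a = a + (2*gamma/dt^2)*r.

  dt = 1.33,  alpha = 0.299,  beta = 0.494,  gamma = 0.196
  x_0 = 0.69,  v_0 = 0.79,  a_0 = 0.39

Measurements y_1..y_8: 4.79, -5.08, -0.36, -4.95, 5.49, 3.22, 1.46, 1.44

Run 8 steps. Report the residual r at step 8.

resid = -22.3481

step 1: x_pred=2.0856  r=2.7044  x^+=2.8942  v^+=2.3132  a^+=0.9893
step 2: x_pred=6.8458  r=-11.9258  x^+=3.2800  v^+=-0.8006  a^+=-1.6535
step 3: x_pred=0.7527  r=-1.1127  x^+=0.4200  v^+=-3.4131  a^+=-1.9001
step 4: x_pred=-5.7999  r=0.8499  x^+=-5.5458  v^+=-5.6245  a^+=-1.7117
step 5: x_pred=-14.5404  r=20.0304  x^+=-8.5513  v^+=-0.4613  a^+=2.7271
step 6: x_pred=-6.7528  r=9.9728  x^+=-3.7709  v^+=6.8700  a^+=4.9372
step 7: x_pred=9.7328  r=-8.2728  x^+=7.2592  v^+=10.3636  a^+=3.1039
step 8: x_pred=23.7881  r=-22.3481  x^+=17.1060  v^+=6.1911  a^+=-1.8486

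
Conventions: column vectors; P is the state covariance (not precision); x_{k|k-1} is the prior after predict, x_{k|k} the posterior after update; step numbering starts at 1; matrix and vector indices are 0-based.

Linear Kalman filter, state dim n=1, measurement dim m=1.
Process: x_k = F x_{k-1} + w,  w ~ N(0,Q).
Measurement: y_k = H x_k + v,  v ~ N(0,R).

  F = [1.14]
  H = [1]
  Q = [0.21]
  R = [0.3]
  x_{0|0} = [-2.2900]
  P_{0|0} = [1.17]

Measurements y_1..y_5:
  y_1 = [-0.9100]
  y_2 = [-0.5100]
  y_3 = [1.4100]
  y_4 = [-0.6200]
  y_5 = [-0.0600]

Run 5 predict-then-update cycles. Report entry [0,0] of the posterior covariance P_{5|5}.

step 1: x^-=[-2.6106]  P^-=[1.7305]  S=[2.0305]  K=[0.8523]  nu=[1.7006]  x^+=[-1.1613]  P^+=[0.2557]
step 2: x^-=[-1.3238]  P^-=[0.5423]  S=[0.8423]  K=[0.6438]  nu=[0.8138]  x^+=[-0.7999]  P^+=[0.1931]
step 3: x^-=[-0.9118]  P^-=[0.4610]  S=[0.7610]  K=[0.6058]  nu=[2.3218]  x^+=[0.4947]  P^+=[0.1817]
step 4: x^-=[0.5640]  P^-=[0.4462]  S=[0.7462]  K=[0.5980]  nu=[-1.1840]  x^+=[-0.1440]  P^+=[0.1794]
step 5: x^-=[-0.1642]  P^-=[0.4431]  S=[0.7431]  K=[0.5963]  nu=[0.1042]  x^+=[-0.1020]  P^+=[0.1789]

P_post[0,0] = 0.1789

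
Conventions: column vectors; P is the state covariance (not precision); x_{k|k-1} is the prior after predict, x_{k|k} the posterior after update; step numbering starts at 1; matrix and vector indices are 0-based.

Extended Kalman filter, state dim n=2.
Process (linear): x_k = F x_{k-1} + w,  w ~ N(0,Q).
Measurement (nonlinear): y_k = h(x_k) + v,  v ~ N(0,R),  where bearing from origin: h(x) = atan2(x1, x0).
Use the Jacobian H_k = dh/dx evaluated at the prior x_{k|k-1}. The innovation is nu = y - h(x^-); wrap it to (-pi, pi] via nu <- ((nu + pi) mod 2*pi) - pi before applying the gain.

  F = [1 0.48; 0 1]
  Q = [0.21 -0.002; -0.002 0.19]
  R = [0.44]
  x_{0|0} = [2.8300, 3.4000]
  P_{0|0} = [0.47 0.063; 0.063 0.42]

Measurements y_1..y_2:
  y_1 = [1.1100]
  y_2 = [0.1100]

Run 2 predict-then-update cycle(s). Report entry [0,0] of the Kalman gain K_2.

step 1: x^-=[4.4620, 3.4000]  P^-=[0.8372 0.2626; 0.2626 0.6100]  H_jac=[-0.1080 0.1418]  S=[0.4540]  K=[-0.1172; 0.1280]  nu=[0.4589]  x^+=[4.4082, 3.4587]  P^+=[0.8310 0.2694; 0.2694 0.6026]
step 2: x^-=[6.0684, 3.4587]  P^-=[1.4385 0.5566; 0.5566 0.7926]  H_jac=[-0.0709 0.1244]  S=[0.4497]  K=[-0.0728; 0.1315]  nu=[-0.4080]  x^+=[6.0981, 3.4051]  P^+=[1.4361 0.5609; 0.5609 0.7848]

K[0,0] = -0.0728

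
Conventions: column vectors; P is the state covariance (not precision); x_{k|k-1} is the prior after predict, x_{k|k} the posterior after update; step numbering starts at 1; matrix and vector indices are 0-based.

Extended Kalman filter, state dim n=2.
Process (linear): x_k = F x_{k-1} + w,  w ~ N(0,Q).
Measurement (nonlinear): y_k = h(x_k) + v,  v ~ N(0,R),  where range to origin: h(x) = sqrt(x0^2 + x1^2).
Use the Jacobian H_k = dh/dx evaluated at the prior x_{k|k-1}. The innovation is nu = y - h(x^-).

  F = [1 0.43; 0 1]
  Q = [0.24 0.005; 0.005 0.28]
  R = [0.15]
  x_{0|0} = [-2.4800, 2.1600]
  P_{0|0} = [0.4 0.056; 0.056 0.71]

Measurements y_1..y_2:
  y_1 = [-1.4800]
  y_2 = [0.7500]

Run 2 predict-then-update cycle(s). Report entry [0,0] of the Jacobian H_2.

step 1: x^-=[-1.5512, 2.1600]  P^-=[0.8194 0.3663; 0.3663 0.9900]  H_jac=[-0.5833 0.8122]  S=[0.7349]  K=[-0.2456; 0.8035]  nu=[-4.1393]  x^+=[-0.5347, -1.1659]  P^+=[0.7751 0.5113; 0.5113 0.5156]
step 2: x^-=[-1.0360, -1.1659]  P^-=[1.5502 0.7380; 0.7380 0.7956]  H_jac=[-0.6643 -0.7475]  S=[2.0114]  K=[-0.7862; -0.5394]  nu=[-0.8097]  x^+=[-0.3994, -0.7292]  P^+=[0.3069 -0.1150; -0.1150 0.2104]

H_jac[0,0] = -0.6643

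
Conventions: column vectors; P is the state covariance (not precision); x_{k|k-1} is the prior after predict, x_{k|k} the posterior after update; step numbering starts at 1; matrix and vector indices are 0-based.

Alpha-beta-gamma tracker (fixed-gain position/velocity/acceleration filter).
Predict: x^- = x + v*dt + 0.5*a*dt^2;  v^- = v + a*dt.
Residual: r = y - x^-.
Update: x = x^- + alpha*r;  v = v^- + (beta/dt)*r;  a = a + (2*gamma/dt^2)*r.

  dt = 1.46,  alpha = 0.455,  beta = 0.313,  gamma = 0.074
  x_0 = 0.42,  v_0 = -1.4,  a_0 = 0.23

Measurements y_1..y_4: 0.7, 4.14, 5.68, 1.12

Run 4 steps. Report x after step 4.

step 1: x_pred=-1.3789  r=2.0789  x^+=-0.4330  v^+=-0.6185  a^+=0.3743
step 2: x_pred=-0.9371  r=5.0771  x^+=1.3730  v^+=1.0164  a^+=0.7268
step 3: x_pred=3.6317  r=2.0483  x^+=4.5637  v^+=2.5168  a^+=0.8691
step 4: x_pred=9.1644  r=-8.0444  x^+=5.5042  v^+=2.0610  a^+=0.3105

x_post = 5.5042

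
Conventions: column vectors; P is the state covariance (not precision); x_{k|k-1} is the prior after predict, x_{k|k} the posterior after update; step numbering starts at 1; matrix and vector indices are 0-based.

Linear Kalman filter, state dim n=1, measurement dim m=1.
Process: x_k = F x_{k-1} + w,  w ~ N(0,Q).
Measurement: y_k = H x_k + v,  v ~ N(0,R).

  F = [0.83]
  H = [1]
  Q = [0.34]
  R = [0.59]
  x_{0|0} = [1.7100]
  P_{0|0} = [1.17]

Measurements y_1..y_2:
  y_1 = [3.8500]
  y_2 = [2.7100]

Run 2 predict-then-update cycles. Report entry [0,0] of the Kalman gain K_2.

step 1: x^-=[1.4193]  P^-=[1.1460]  S=[1.7360]  K=[0.6601]  nu=[2.4307]  x^+=[3.0239]  P^+=[0.3895]
step 2: x^-=[2.5098]  P^-=[0.6083]  S=[1.1983]  K=[0.5076]  nu=[0.2002]  x^+=[2.6114]  P^+=[0.2995]

K[0,0] = 0.5076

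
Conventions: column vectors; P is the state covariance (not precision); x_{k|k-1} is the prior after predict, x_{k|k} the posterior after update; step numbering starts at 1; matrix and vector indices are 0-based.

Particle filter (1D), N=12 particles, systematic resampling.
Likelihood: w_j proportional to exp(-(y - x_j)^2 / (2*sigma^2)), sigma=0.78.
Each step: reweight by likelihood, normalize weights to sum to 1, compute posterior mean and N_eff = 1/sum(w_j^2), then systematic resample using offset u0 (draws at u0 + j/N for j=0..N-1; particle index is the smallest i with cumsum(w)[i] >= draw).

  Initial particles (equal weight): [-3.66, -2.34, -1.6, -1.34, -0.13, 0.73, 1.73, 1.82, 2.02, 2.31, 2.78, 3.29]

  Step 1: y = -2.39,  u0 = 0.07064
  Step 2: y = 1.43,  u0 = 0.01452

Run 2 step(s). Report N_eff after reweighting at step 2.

N_eff = 4.6582

step 1: w=[0.1164, 0.4373, 0.2624, 0.1771, 0.0066, 0.0001, 0.0000, 0.0000, 0.0000, 0.0000, 0.0000, 0.0000]  mean=-2.1074  Neff=3.2778  idx=[0, 1, 1, 1, 1, 1, 2, 2, 2, 3, 3, 3]
step 2: w=[0.0000, 0.0012, 0.0012, 0.0012, 0.0012, 0.0012, 0.0744, 0.0744, 0.0744, 0.2569, 0.2569, 0.2569]  mean=-1.4040  Neff=4.6582  idx=[6, 7, 8, 9, 9, 9, 10, 10, 10, 11, 11, 11]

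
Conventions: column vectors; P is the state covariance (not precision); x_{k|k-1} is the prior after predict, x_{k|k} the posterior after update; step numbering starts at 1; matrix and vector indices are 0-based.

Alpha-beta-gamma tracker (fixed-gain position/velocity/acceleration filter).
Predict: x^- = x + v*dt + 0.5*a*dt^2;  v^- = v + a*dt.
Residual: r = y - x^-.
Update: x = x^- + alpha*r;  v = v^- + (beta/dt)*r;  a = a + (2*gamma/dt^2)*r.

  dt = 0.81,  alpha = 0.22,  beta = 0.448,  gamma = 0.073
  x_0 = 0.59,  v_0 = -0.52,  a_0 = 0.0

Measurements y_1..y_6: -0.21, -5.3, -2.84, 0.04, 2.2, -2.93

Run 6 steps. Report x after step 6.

x_post = 0.3400

step 1: x_pred=0.1688  r=-0.3788  x^+=0.0855  v^+=-0.7295  a^+=-0.0843
step 2: x_pred=-0.5331  r=-4.7669  x^+=-1.5818  v^+=-3.4343  a^+=-1.1451
step 3: x_pred=-4.7392  r=1.8992  x^+=-4.3214  v^+=-3.3114  a^+=-0.7224
step 4: x_pred=-7.2406  r=7.2806  x^+=-5.6389  v^+=0.1303  a^+=0.8977
step 5: x_pred=-5.2389  r=7.4389  x^+=-3.6023  v^+=4.9717  a^+=2.5530
step 6: x_pred=1.2623  r=-4.1923  x^+=0.3400  v^+=4.7210  a^+=1.6201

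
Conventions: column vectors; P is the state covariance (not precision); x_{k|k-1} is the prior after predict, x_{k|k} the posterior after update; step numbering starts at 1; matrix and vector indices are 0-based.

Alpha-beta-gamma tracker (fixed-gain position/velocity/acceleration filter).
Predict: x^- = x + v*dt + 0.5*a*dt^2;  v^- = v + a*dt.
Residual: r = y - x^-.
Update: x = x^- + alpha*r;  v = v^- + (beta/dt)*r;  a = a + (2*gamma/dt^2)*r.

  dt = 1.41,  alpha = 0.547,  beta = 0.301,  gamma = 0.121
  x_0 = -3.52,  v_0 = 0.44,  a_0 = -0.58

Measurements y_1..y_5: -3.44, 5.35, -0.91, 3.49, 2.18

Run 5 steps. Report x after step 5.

x_post = 3.6532

step 1: x_pred=-3.4761  r=0.0361  x^+=-3.4564  v^+=-0.3701  a^+=-0.5756
step 2: x_pred=-4.5504  r=9.9004  x^+=0.8651  v^+=0.9318  a^+=0.6295
step 3: x_pred=2.8047  r=-3.7147  x^+=0.7728  v^+=1.0264  a^+=0.1773
step 4: x_pred=2.3963  r=1.0937  x^+=2.9946  v^+=1.5099  a^+=0.3105
step 5: x_pred=5.4322  r=-3.2522  x^+=3.6532  v^+=1.2534  a^+=-0.0854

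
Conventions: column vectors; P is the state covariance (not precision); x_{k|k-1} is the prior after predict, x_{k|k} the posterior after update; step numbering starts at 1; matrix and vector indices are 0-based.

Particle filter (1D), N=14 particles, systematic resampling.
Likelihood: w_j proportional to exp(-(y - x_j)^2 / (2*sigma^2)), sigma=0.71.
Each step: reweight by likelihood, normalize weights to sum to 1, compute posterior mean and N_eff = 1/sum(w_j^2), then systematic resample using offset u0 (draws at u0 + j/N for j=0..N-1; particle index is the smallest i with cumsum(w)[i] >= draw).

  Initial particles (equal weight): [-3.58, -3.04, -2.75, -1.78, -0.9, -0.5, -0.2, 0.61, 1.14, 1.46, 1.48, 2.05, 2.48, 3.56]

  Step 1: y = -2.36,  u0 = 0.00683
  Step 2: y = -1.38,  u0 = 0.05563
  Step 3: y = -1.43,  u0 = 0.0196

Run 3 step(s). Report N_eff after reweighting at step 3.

step 1: w=[0.0879, 0.2431, 0.3308, 0.2755, 0.0464, 0.0124, 0.0038, 0.0001, 0.0000, 0.0000, 0.0000, 0.0000, 0.0000, 0.0000]  mean=-2.5025  Neff=3.9296  idx=[0, 0, 1, 1, 1, 2, 2, 2, 2, 2, 3, 3, 3, 3]
step 2: w=[0.0019, 0.0019, 0.0148, 0.0148, 0.0148, 0.0353, 0.0353, 0.0353, 0.0353, 0.0353, 0.1939, 0.1939, 0.1939, 0.1939]  mean=-2.0138  Neff=6.3610  idx=[5, 7, 9, 10, 10, 10, 11, 11, 12, 12, 12, 13, 13, 13]
step 3: w=[0.0173, 0.0173, 0.0173, 0.0862, 0.0862, 0.0862, 0.0862, 0.0862, 0.0862, 0.0862, 0.0862, 0.0862, 0.0862, 0.0862]  mean=-1.8303  Neff=12.1034  idx=[1, 3, 4, 5, 5, 6, 7, 8, 9, 10, 10, 11, 12, 13]

N_eff = 12.1034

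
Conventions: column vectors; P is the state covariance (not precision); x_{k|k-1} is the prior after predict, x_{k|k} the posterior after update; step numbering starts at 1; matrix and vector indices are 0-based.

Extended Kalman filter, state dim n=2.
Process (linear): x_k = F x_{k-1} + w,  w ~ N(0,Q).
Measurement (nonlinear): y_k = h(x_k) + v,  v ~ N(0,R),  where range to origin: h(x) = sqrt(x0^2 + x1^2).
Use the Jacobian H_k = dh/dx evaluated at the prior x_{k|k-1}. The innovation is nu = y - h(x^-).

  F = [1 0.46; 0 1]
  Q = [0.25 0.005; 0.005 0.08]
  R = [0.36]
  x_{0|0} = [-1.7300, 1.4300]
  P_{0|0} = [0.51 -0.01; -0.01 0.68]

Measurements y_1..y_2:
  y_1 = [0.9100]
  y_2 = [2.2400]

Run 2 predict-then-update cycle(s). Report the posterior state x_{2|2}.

step 1: x^-=[-1.0722, 1.4300]  P^-=[0.8947 0.3078; 0.3078 0.7600]  H_jac=[-0.5999 0.8001]  S=[0.8730]  K=[-0.3327; 0.4850]  nu=[-0.8773]  x^+=[-0.7803, 1.0045]  P^+=[0.7981 0.4487; 0.4487 0.5546]
step 2: x^-=[-0.3182, 1.0045]  P^-=[1.5782 0.7088; 0.7088 0.6346]  H_jac=[-0.3020 0.9533]  S=[0.6726]  K=[0.2960; 0.5813]  nu=[1.1863]  x^+=[0.0329, 1.6940]  P^+=[1.5193 0.5931; 0.5931 0.4074]

x_post = [0.0329, 1.6940]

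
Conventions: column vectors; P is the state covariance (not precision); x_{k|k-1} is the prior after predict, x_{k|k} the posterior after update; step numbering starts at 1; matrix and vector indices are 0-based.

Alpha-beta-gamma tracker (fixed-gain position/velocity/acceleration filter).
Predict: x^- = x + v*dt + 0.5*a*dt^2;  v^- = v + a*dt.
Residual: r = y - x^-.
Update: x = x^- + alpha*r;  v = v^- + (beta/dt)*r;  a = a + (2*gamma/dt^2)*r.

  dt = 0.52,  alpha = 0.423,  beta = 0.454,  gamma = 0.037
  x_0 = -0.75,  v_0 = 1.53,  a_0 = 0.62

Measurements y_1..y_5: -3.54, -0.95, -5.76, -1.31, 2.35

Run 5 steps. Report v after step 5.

step 1: x_pred=0.1294  r=-3.6694  x^+=-1.4227  v^+=-1.3513  a^+=-0.3842
step 2: x_pred=-2.1774  r=1.2274  x^+=-1.6582  v^+=-0.4795  a^+=-0.0483
step 3: x_pred=-1.9141  r=-3.8459  x^+=-3.5409  v^+=-3.8624  a^+=-1.1008
step 4: x_pred=-5.6982  r=4.3882  x^+=-3.8420  v^+=-0.6036  a^+=0.1001
step 5: x_pred=-4.1423  r=6.4923  x^+=-1.3961  v^+=5.1167  a^+=1.8768

v_post = 5.1167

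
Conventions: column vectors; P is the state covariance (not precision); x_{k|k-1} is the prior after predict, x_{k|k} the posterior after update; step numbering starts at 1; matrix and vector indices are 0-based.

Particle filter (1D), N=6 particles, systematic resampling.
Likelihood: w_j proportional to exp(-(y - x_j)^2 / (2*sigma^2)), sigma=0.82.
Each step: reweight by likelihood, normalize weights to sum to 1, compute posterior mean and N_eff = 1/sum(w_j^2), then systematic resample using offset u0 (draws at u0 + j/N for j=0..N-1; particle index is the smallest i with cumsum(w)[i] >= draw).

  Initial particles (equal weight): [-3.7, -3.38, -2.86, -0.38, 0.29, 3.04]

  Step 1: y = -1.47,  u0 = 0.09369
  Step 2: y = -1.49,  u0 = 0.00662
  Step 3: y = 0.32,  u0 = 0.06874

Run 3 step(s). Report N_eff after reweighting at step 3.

N_eff = 4.0017

step 1: w=[0.0294, 0.0788, 0.2823, 0.4908, 0.1187, 0.0000]  mean=-1.3346  Neff=2.9260  idx=[1, 2, 3, 3, 3, 4]
step 2: w=[0.0435, 0.1536, 0.2480, 0.2480, 0.2480, 0.0588]  mean=-0.8521  Neff=4.6837  idx=[0, 1, 2, 3, 3, 4]
step 3: w=[0.0000, 0.0002, 0.2499, 0.2499, 0.2499, 0.2499]  mean=-0.3805  Neff=4.0017  idx=[2, 2, 3, 4, 4, 5]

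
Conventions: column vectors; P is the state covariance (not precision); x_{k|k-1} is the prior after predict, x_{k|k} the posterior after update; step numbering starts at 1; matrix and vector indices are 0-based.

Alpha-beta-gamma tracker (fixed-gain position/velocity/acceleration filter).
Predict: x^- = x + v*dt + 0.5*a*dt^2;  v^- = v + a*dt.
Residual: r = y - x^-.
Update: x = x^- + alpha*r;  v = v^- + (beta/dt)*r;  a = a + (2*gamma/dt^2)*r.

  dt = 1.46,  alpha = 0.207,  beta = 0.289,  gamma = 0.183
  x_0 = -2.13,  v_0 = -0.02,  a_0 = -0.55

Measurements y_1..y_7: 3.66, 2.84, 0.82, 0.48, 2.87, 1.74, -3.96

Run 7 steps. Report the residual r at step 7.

resid = -0.4672

step 1: x_pred=-2.7454  r=6.4054  x^+=-1.4195  v^+=0.4449  a^+=0.5498
step 2: x_pred=-0.1839  r=3.0239  x^+=0.4420  v^+=1.8462  a^+=1.0690
step 3: x_pred=4.2769  r=-3.4569  x^+=3.5613  v^+=2.7227  a^+=0.4755
step 4: x_pred=8.0433  r=-7.5633  x^+=6.4777  v^+=1.9198  a^+=-0.8232
step 5: x_pred=8.4033  r=-5.5333  x^+=7.2579  v^+=-0.3773  a^+=-1.7732
step 6: x_pred=4.8171  r=-3.0771  x^+=4.1802  v^+=-3.5753  a^+=-2.3016
step 7: x_pred=-3.4928  r=-0.4672  x^+=-3.5895  v^+=-7.0281  a^+=-2.3818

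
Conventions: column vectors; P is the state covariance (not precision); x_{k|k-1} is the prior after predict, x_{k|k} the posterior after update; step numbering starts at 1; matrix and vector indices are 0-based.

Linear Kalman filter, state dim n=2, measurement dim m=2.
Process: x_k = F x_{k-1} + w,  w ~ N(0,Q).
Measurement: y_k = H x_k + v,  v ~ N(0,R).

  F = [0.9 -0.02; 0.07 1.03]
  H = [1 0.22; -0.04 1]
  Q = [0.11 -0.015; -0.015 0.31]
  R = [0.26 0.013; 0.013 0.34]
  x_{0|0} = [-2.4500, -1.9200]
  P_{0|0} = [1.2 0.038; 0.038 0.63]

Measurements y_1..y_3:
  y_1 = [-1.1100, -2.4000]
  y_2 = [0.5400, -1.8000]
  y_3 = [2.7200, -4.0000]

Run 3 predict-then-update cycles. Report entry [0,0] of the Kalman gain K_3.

K[0,0] = 0.4520

step 1: x^-=[-2.1666, -2.1491]  P^-=[1.0809 0.0828; 0.0828 0.9897]  S=[1.4252 0.2696; 0.2696 1.3248]  K=[0.7962 -0.1321; 0.0728 0.7297]  nu=[1.5294, -0.3376]  x^+=[-0.9043, -2.2840]  P^+=[0.2110 -0.0261; -0.0261 0.2480]
step 2: x^-=[-0.7682, -2.4158]  P^-=[0.2820 -0.0310; -0.0310 0.5704]  S=[0.5559 0.0965; 0.0965 0.9133]  K=[0.5124 -0.1004; 0.0625 0.6193]  nu=[1.8397, 0.5851]  x^+=[0.1156, -1.9386]  P^+=[0.1368 -0.0220; -0.0220 0.2105]
step 3: x^-=[0.1428, -1.9886]  P^-=[0.2216 -0.0311; -0.0311 0.5308]  S=[0.4937 0.0901; 0.0901 0.8736]  K=[0.4520 -0.0923; 0.0636 0.6024]  nu=[3.0147, -2.0057]  x^+=[1.6906, -3.0051]  P^+=[0.1209 -0.0207; -0.0207 0.2048]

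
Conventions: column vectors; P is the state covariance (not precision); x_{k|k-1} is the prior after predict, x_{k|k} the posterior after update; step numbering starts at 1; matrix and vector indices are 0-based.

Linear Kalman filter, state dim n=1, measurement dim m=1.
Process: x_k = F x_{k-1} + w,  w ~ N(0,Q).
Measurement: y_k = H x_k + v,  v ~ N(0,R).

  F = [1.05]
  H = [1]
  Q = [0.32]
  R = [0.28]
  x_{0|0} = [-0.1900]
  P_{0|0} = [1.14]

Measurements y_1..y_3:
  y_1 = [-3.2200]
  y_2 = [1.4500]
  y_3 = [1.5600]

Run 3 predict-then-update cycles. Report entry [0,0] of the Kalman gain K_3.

K[0,0] = 0.6537

step 1: x^-=[-0.1995]  P^-=[1.5768]  S=[1.8568]  K=[0.8492]  nu=[-3.0205]  x^+=[-2.7645]  P^+=[0.2378]
step 2: x^-=[-2.9028]  P^-=[0.5822]  S=[0.8622]  K=[0.6752]  nu=[4.3528]  x^+=[0.0364]  P^+=[0.1891]
step 3: x^-=[0.0382]  P^-=[0.5284]  S=[0.8084]  K=[0.6537]  nu=[1.5218]  x^+=[1.0329]  P^+=[0.1830]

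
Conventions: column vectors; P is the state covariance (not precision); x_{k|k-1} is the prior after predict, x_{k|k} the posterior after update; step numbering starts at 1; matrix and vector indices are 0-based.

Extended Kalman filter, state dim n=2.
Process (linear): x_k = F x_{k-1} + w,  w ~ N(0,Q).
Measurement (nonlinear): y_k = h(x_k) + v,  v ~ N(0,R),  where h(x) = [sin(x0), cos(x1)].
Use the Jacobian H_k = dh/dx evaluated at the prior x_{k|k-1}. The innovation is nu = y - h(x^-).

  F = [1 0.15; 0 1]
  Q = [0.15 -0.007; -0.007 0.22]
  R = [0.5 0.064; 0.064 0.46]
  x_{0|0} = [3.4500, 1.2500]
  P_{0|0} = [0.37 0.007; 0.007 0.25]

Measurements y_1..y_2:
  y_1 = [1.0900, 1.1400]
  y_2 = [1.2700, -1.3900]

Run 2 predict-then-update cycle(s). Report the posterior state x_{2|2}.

step 1: x^-=[3.6375, 1.2500]  P^-=[0.5277 0.0375; 0.0375 0.4700]  H_jac=[-0.8795 0.0000; 0.0000 -0.9490]  S=[0.9082 0.0953; 0.0953 0.8833]  K=[-0.5126 0.0150; 0.0169 -0.5068]  nu=[1.5658, 0.8247]  x^+=[2.8472, 0.8585]  P^+=[0.2903 0.0273; 0.0273 0.2445]
step 2: x^-=[2.9760, 0.8585]  P^-=[0.4540 0.0570; 0.0570 0.4645]  H_jac=[-0.9863 0.0000; 0.0000 -0.7568]  S=[0.9417 0.1065; 0.1065 0.7261]  K=[-0.4767 0.0106; -0.0050 -0.4835]  nu=[1.1051, -2.0436]  x^+=[2.4275, 1.8410]  P^+=[0.2410 0.0339; 0.0339 0.2943]

x_post = [2.4275, 1.8410]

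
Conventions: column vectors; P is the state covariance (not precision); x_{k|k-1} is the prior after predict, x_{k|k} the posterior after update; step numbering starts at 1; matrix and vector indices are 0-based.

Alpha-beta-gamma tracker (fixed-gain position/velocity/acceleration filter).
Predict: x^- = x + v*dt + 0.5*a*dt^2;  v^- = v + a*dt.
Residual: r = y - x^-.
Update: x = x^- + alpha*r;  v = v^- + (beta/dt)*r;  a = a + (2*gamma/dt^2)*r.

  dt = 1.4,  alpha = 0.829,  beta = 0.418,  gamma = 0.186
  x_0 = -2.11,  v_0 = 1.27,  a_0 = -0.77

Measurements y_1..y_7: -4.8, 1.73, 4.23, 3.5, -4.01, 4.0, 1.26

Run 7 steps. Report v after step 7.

v_post = -0.4567

step 1: x_pred=-1.0866  r=-3.7134  x^+=-4.1650  v^+=-0.9167  a^+=-1.4748
step 2: x_pred=-6.8937  r=8.6237  x^+=0.2553  v^+=-0.4066  a^+=0.1620
step 3: x_pred=-0.1552  r=4.3852  x^+=3.4801  v^+=1.1294  a^+=0.9943
step 4: x_pred=6.0357  r=-2.5357  x^+=3.9336  v^+=1.7643  a^+=0.5130
step 5: x_pred=6.9063  r=-10.9163  x^+=-2.1433  v^+=-0.7768  a^+=-1.5589
step 6: x_pred=-4.7586  r=8.7586  x^+=2.5023  v^+=-0.3442  a^+=0.1035
step 7: x_pred=2.1218  r=-0.8618  x^+=1.4074  v^+=-0.4567  a^+=-0.0601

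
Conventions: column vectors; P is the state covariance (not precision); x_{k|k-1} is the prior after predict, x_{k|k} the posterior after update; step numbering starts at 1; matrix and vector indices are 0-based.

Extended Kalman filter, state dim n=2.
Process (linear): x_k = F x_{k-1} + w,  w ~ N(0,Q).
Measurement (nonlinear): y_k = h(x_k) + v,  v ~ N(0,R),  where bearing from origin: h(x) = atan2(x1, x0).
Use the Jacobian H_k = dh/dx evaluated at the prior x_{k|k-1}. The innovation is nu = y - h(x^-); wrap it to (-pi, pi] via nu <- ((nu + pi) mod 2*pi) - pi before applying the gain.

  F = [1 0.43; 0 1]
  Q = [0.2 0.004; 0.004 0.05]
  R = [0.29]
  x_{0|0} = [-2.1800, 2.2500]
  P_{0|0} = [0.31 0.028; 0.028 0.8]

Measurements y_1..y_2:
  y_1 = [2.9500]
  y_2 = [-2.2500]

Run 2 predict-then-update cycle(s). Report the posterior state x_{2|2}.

x_post = [-2.7030, 0.4851]

step 1: x^-=[-1.2125, 2.2500]  P^-=[0.6820 0.3760; 0.3760 0.8500]  H_jac=[-0.3444 -0.1856]  S=[0.4483]  K=[-0.6797; -0.6409]  nu=[0.8849]  x^+=[-1.8140, 1.6829]  P^+=[0.4749 0.1807; 0.1807 0.6659]
step 2: x^-=[-1.0904, 1.6829]  P^-=[0.9535 0.4711; 0.4711 0.7159]  H_jac=[-0.4185 -0.2712]  S=[0.6166]  K=[-0.8544; -0.6346]  nu=[1.8875]  x^+=[-2.7030, 0.4851]  P^+=[0.5034 0.1368; 0.1368 0.4676]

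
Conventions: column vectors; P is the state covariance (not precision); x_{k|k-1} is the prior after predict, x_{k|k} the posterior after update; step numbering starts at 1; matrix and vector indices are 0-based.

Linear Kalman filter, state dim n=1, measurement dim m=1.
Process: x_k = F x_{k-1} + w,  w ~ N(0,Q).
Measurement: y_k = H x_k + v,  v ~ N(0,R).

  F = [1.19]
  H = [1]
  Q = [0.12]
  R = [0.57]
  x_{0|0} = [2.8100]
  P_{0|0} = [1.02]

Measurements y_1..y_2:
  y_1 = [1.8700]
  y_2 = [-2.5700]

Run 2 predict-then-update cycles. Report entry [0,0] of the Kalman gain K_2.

step 1: x^-=[3.3439]  P^-=[1.5644]  S=[2.1344]  K=[0.7329]  nu=[-1.4739]  x^+=[2.2636]  P^+=[0.4178]
step 2: x^-=[2.6937]  P^-=[0.7116]  S=[1.2816]  K=[0.5553]  nu=[-5.2637]  x^+=[-0.2290]  P^+=[0.3165]

K[0,0] = 0.5553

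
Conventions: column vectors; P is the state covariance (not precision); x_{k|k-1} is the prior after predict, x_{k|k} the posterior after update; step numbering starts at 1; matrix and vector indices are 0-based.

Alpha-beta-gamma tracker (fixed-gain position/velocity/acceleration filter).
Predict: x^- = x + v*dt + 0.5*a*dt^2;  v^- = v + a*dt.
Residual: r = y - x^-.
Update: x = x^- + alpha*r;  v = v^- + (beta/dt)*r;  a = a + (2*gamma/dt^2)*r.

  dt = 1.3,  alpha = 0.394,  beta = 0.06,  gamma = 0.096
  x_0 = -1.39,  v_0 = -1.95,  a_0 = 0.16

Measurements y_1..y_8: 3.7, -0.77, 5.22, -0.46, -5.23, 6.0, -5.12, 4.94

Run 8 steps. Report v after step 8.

v_post = -1.7063

step 1: x_pred=-3.7898  r=7.4898  x^+=-0.8388  v^+=-1.3963  a^+=1.0109
step 2: x_pred=-1.7998  r=1.0298  x^+=-1.3941  v^+=-0.0346  a^+=1.1279
step 3: x_pred=-0.4860  r=5.7060  x^+=1.7622  v^+=1.6950  a^+=1.7762
step 4: x_pred=5.4666  r=-5.9266  x^+=3.1315  v^+=3.7305  a^+=1.1028
step 5: x_pred=8.9131  r=-14.1431  x^+=3.3407  v^+=4.5114  a^+=-0.5039
step 6: x_pred=8.7797  r=-2.7797  x^+=7.6845  v^+=3.7280  a^+=-0.8197
step 7: x_pred=11.8383  r=-16.9583  x^+=5.1567  v^+=1.8797  a^+=-2.7464
step 8: x_pred=5.2796  r=-0.3396  x^+=5.1458  v^+=-1.7063  a^+=-2.7849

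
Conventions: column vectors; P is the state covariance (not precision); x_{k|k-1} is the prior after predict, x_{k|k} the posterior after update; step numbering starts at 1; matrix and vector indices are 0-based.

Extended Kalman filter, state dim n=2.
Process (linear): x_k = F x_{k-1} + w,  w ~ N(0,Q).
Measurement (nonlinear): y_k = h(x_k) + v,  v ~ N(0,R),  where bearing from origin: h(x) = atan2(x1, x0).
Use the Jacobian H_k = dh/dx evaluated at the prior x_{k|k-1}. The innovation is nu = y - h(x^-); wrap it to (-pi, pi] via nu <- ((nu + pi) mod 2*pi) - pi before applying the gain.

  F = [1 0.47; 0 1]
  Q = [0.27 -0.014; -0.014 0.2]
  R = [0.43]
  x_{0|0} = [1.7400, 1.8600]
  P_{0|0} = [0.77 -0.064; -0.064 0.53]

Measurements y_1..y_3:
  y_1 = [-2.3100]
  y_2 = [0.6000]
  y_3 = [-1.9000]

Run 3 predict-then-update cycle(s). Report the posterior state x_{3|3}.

step 1: x^-=[2.6142, 1.8600]  P^-=[1.0969 0.1711; 0.1711 0.7300]  H_jac=[-0.1807 0.2540]  S=[0.4972]  K=[-0.3113; 0.3107]  nu=[-2.9284]  x^+=[3.5257, 0.9502]  P^+=[1.0487 0.2192; 0.2192 0.6820]
step 2: x^-=[3.9722, 0.9502]  P^-=[1.6754 0.5257; 0.5257 0.8820]  H_jac=[-0.0570 0.2381]  S=[0.4712]  K=[0.0632; 0.3822]  nu=[0.3652]  x^+=[3.9953, 1.0897]  P^+=[1.6736 0.5144; 0.5144 0.8132]
step 3: x^-=[4.5075, 1.0897]  P^-=[2.6067 0.8825; 0.8825 1.0132]  H_jac=[-0.0507 0.2096]  S=[0.4625]  K=[0.1144; 0.3625]  nu=[-2.1372]  x^+=[4.2630, 0.3150]  P^+=[2.6006 0.8634; 0.8634 0.9524]

x_post = [4.2630, 0.3150]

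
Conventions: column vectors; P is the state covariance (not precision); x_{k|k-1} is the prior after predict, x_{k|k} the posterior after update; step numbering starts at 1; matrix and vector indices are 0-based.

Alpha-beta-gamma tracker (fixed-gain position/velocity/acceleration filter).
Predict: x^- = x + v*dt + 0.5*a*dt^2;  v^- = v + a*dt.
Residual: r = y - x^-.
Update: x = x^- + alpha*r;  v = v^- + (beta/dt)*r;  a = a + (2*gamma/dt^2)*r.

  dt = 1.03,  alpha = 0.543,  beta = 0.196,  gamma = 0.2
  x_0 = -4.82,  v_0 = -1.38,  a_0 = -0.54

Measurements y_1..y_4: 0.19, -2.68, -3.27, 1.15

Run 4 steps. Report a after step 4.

a_post = 0.6702

step 1: x_pred=-6.5278  r=6.7178  x^+=-2.8801  v^+=-0.6579  a^+=1.9929
step 2: x_pred=-2.5005  r=-0.1795  x^+=-2.5980  v^+=1.3607  a^+=1.9252
step 3: x_pred=-0.1753  r=-3.0947  x^+=-1.8557  v^+=2.7547  a^+=0.7584
step 4: x_pred=1.3840  r=-0.2340  x^+=1.2569  v^+=3.4913  a^+=0.6702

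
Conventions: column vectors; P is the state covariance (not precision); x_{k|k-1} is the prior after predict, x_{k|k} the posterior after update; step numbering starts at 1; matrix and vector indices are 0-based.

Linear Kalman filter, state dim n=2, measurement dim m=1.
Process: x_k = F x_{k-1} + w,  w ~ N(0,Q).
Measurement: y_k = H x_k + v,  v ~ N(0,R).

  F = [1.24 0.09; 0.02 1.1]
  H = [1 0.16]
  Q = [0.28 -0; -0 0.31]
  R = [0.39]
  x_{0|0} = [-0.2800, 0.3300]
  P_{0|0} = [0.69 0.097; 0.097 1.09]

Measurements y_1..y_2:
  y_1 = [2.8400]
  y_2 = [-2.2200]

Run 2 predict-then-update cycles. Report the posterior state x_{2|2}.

x_post = [-0.5625, 0.0350]

step 1: x^-=[-0.3175, 0.3574]  P^-=[1.3714 0.2575; 0.2575 1.6334]  S=[1.8856]  K=[0.7491; 0.2752]  nu=[3.1003]  x^+=[2.0051, 1.2105]  P^+=[0.3132 -0.1312; -0.1312 1.4907]
step 2: x^-=[2.5953, 1.3716]  P^-=[0.7443 -0.0238; -0.0238 2.1081]  S=[1.1806]  K=[0.6272; 0.2655]  nu=[-5.0347]  x^+=[-0.5625, 0.0350]  P^+=[0.2799 -0.2204; -0.2204 2.0249]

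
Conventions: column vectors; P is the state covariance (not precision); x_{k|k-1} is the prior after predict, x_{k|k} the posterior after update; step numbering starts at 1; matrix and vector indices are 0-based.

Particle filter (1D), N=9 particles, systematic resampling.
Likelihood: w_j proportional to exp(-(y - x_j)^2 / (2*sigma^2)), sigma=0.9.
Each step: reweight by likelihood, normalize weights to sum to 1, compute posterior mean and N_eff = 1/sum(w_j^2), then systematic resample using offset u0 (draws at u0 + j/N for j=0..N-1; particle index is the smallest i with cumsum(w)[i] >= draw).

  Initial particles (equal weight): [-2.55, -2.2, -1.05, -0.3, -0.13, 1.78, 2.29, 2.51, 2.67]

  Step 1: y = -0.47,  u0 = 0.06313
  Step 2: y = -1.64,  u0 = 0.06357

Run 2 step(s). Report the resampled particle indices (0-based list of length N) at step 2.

step 1: w=[0.0230, 0.0523, 0.2697, 0.3261, 0.3091, 0.0146, 0.0030, 0.0014, 0.0008]  mean=-0.5566  Neff=3.5952  idx=[1, 2, 2, 3, 3, 3, 4, 4, 4]
step 2: w=[0.1980, 0.1938, 0.1938, 0.0793, 0.0793, 0.0793, 0.0588, 0.0588, 0.0588]  mean=-0.9369  Neff=6.9648  idx=[0, 0, 1, 2, 2, 3, 4, 6, 8]

resampled_idx = [0, 0, 1, 2, 2, 3, 4, 6, 8]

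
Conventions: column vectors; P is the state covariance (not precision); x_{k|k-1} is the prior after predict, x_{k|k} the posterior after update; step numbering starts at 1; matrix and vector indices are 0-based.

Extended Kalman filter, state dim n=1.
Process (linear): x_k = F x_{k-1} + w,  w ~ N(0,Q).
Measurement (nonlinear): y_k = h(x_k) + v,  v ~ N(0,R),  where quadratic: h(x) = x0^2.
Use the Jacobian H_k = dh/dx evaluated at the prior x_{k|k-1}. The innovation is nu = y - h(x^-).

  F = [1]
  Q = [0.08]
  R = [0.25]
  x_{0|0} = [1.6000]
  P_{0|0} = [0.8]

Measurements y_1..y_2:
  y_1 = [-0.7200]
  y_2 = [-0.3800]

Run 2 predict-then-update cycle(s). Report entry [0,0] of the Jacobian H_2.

H_jac[0,0] = 1.2053

step 1: x^-=[1.6000]  P^-=[0.8800]  H_jac=[3.2000]  S=[9.2612]  K=[0.3041]  nu=[-3.2800]  x^+=[0.6027]  P^+=[0.0238]
step 2: x^-=[0.6027]  P^-=[0.1038]  H_jac=[1.2053]  S=[0.4007]  K=[0.3121]  nu=[-0.7432]  x^+=[0.3707]  P^+=[0.0647]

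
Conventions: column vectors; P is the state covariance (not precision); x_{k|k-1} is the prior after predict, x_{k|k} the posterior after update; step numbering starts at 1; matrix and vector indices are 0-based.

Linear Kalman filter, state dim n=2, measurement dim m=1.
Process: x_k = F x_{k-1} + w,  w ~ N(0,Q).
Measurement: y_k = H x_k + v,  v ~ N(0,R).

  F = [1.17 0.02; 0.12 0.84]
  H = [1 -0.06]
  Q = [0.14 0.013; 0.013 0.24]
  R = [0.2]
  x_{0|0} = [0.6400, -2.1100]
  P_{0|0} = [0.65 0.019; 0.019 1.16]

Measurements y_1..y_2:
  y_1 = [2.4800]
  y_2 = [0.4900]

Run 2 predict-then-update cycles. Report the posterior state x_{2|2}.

step 1: x^-=[0.7066, -1.6956]  P^-=[1.0311 0.1425; 0.1425 1.0717]  S=[1.2179]  K=[0.8396; 0.0642]  nu=[1.6717]  x^+=[2.1102, -1.5883]  P^+=[0.1725 0.0768; 0.0768 1.0667]
step 2: x^-=[2.4372, -1.0810]  P^-=[0.3802 0.1308; 0.1308 1.0106]  S=[0.5681]  K=[0.6554; 0.1236]  nu=[-2.0120]  x^+=[1.1185, -1.3296]  P^+=[0.1362 0.0848; 0.0848 1.0019]

x_post = [1.1185, -1.3296]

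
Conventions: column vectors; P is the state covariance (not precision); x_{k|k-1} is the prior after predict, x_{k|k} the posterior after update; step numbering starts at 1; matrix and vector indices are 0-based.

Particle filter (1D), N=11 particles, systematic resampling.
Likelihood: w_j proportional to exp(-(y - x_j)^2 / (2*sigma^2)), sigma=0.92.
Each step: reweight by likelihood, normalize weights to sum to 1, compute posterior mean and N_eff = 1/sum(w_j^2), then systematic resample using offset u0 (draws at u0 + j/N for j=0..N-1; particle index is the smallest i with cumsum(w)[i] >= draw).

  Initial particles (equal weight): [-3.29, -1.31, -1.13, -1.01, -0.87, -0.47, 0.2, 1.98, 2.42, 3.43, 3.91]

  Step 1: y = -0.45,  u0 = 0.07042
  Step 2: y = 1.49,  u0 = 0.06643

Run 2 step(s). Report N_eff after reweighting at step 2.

step 1: w=[0.0017, 0.1301, 0.1533, 0.1674, 0.1815, 0.2014, 0.1569, 0.0062, 0.0016, 0.0000, 0.0000]  mean=-0.7234  Neff=6.0027  idx=[1, 2, 2, 3, 3, 4, 4, 5, 5, 6, 6]
step 2: w=[0.0087, 0.0154, 0.0154, 0.0222, 0.0222, 0.0331, 0.0331, 0.0920, 0.0920, 0.3329, 0.3329]  mean=-0.1020  Neff=4.1262  idx=[4, 7, 8, 9, 9, 9, 9, 10, 10, 10, 10]

N_eff = 4.1262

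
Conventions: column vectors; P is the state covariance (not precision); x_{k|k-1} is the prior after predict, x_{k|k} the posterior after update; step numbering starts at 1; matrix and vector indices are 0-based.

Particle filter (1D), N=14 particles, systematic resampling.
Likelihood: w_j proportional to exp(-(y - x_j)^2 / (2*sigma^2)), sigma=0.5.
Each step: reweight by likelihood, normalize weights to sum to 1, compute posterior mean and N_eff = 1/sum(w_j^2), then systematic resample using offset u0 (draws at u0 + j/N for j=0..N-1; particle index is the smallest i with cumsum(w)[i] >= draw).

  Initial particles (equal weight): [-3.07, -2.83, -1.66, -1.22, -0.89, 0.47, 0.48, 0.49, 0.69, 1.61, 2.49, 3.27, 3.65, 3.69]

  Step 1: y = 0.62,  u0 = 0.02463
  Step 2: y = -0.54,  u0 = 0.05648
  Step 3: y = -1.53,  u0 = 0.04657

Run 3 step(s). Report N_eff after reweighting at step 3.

step 1: w=[0.0000, 0.0000, 0.0000, 0.0003, 0.0026, 0.2373, 0.2387, 0.2400, 0.2458, 0.0350, 0.0002, 0.0000, 0.0000, 0.0000]  mean=0.5676  Neff=4.2993  idx=[5, 5, 5, 5, 6, 6, 6, 7, 7, 7, 8, 8, 8, 8]
step 2: w=[0.0898, 0.0898, 0.0898, 0.0898, 0.0862, 0.0862, 0.0862, 0.0827, 0.0827, 0.0827, 0.0335, 0.0335, 0.0335, 0.0335]  mean=0.5070  Neff=12.5680  idx=[0, 1, 2, 3, 3, 4, 5, 6, 7, 7, 8, 9, 11, 13]
step 3: w=[0.0871, 0.0871, 0.0871, 0.0871, 0.0871, 0.0803, 0.0803, 0.0803, 0.0741, 0.0741, 0.0741, 0.0741, 0.0136, 0.0136]  mean=0.4843  Neff=12.5618  idx=[0, 1, 2, 2, 3, 4, 5, 6, 7, 8, 9, 10, 11, 12]

N_eff = 12.5618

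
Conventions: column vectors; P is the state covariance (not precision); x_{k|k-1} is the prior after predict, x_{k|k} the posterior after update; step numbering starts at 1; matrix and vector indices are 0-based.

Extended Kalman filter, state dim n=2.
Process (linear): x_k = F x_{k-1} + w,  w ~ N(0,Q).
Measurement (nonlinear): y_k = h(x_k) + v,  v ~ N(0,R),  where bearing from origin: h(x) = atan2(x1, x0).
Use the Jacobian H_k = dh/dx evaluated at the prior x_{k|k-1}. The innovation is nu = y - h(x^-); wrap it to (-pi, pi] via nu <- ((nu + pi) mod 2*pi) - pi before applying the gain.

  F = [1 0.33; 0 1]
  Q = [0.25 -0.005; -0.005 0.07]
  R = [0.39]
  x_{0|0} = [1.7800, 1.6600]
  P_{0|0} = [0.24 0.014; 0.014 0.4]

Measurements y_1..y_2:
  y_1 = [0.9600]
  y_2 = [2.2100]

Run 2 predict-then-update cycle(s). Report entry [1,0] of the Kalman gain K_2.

step 1: x^-=[2.3278, 1.6600]  P^-=[0.5428 0.1410; 0.1410 0.4700]  H_jac=[-0.2031 0.2848]  S=[0.4342]  K=[-0.1614; 0.2423]  nu=[0.3405]  x^+=[2.2728, 1.7425]  P^+=[0.5315 0.1580; 0.1580 0.4445]
step 2: x^-=[2.8479, 1.7425]  P^-=[0.9342 0.2997; 0.2997 0.5145]  H_jac=[-0.1563 0.2555]  S=[0.4225]  K=[-0.1644; 0.2003]  nu=[1.6609]  x^+=[2.5748, 2.0751]  P^+=[0.9227 0.3136; 0.3136 0.4976]

K[1,0] = 0.2003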